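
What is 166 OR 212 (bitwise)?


0b10100110 | 0b11010100 = 0b11110110 = 246

246


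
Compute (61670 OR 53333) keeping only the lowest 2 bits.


Step 1: 61670 | 53333 = 61687
Step 2: 61687 & 3 = 3

3


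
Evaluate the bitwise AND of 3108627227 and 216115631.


0b10111001010010011110001100011011 & 0b1100111000011010100110101111 = 0b1000010000011010000100001011 = 138518795

138518795


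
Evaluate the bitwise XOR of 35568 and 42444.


0b1000101011110000 ^ 0b1010010111001100 = 0b10111100111100 = 12092

12092


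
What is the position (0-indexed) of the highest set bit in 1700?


0b11010100100. Highest set bit at position 10

10


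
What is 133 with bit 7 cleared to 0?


133 & ~(1 << 7) = 5

5


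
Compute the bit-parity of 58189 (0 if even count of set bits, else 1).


0b1110001101001101 has 9 ones => parity 1

1


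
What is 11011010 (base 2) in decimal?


11011010 in decimal = 218

218


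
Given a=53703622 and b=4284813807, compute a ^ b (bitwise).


53703622 ^ 4284813807 = 4233519657

4233519657


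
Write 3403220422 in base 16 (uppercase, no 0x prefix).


3403220422 = CAD905C6 hex

CAD905C6


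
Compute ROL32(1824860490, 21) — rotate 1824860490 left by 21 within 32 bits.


Rotate 0b1101100110001010010100101001010 left by 21 (32-bit) = 0b101001010011011001100010100101 = 692951205

692951205


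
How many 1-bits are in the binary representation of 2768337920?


0b10100101000000010111110000000000 has 10 set bits

10


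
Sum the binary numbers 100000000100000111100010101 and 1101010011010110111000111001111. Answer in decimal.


100000000100000111100010101 + 1101010011010110111000111001111 = 1101110011011011000000011100100 = 1852670180

1852670180


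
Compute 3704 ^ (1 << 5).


3704 ^ (1 << 5) = 3704 ^ 32 = 3672

3672


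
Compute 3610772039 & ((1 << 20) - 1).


3610772039 & 1048575 = 524871

524871


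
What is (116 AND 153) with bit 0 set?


Step 1: 116 & 153 = 16
Step 2: 16 | (1 << 0) = 16 | 1 = 17

17


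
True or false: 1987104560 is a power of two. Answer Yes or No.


0b1110110011100001100111100110000. Multiple bits set => No

No


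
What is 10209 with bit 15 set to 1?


10209 | (1 << 15) = 10209 | 32768 = 42977

42977


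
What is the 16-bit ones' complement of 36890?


36890 ^ 65535 = 28645

28645


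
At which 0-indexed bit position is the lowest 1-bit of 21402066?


0b1010001101001000111010010. Lowest set bit at position 1

1


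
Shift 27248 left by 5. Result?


0b110101001110000 << 5 = 0b11010100111000000000 = 871936

871936


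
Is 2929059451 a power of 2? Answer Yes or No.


0b10101110100101011110011001111011. Multiple bits set => No

No


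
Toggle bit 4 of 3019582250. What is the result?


3019582250 ^ (1 << 4) = 3019582250 ^ 16 = 3019582266

3019582266


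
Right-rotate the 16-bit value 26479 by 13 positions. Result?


Rotate 0b110011101101111 right by 13 (16-bit) = 0b11101101111011 = 15227

15227


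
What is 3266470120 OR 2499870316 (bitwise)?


0b11000010101100100110000011101000 | 0b10010101000000001111111001101100 = 0b11010111101100101111111011101100 = 3618832108

3618832108


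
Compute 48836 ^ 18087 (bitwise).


0b1011111011000100 ^ 0b100011010100111 = 0b1111100001100011 = 63587

63587


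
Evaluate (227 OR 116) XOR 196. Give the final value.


Step 1: 227 | 116 = 247
Step 2: 247 ^ 196 = 51

51


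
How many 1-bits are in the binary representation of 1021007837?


0b111100110110110101011111011101 has 21 set bits

21


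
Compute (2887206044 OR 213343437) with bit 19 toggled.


Step 1: 2887206044 | 213343437 = 2897698013
Step 2: 2897698013 ^ (1 << 19) = 2897698013 ^ 524288 = 2898222301

2898222301


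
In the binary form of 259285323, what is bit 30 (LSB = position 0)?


0b1111011101000110000101001011, position 30 = 0

0


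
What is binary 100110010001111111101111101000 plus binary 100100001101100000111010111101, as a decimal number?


100110010001111111101111101000 + 100100001101100000111010111101 = 1001010011111100000101010100101 = 1249774245

1249774245


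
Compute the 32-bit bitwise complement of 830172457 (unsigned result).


~0b110001011110110110110100101001 = 0b11001110100001001001001011010110 = 3464794838 (32-bit unsigned)

3464794838


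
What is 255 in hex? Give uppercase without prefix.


255 = FF hex

FF


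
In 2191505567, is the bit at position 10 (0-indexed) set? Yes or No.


0b10000010100111111011100010011111, bit 10 = 0. No

No


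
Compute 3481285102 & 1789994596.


0b11001111100000000011000111101110 & 0b1101010101100010010011001100100 = 0b1001010100000000010000001100100 = 1249910884

1249910884


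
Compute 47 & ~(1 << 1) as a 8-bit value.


47 & ~(1 << 1) = 45

45


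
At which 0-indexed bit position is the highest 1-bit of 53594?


0b1101000101011010. Highest set bit at position 15

15


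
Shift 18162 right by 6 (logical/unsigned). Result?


0b100011011110010 >> 6 = 0b100011011 = 283

283


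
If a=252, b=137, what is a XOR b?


252 ^ 137 = 117

117


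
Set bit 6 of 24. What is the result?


24 | (1 << 6) = 24 | 64 = 88

88


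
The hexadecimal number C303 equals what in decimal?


C303 hex = 49923 decimal

49923


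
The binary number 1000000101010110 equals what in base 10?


1000000101010110 in decimal = 33110

33110


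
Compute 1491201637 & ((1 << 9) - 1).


1491201637 & 511 = 101

101


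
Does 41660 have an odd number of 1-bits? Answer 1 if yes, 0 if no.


0b1010001010111100 has 8 ones => parity 0

0


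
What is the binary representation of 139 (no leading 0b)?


139 = 10001011 in binary

10001011


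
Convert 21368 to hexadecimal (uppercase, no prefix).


21368 = 5378 hex

5378


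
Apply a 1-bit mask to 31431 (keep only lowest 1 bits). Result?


31431 & 1 = 1

1


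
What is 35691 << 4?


0b1000101101101011 << 4 = 0b10001011011010110000 = 571056

571056


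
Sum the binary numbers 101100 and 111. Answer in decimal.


101100 + 111 = 110011 = 51

51


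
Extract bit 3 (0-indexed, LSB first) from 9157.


0b10001111000101, position 3 = 0

0


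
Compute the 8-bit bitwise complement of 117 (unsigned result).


~0b1110101 = 0b10001010 = 138 (8-bit unsigned)

138


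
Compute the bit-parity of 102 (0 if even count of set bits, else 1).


0b1100110 has 4 ones => parity 0

0


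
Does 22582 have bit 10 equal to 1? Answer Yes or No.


0b101100000110110, bit 10 = 0. No

No


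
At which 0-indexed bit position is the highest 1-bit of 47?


0b101111. Highest set bit at position 5

5


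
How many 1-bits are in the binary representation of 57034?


0b1101111011001010 has 10 set bits

10


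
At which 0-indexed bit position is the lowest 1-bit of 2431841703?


0b10010000111100101111010110100111. Lowest set bit at position 0

0


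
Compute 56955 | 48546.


0b1101111001111011 | 0b1011110110100010 = 0b1111111111111011 = 65531

65531


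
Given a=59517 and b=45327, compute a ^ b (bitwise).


59517 ^ 45327 = 22898

22898


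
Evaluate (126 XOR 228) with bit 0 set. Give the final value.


Step 1: 126 ^ 228 = 154
Step 2: 154 | (1 << 0) = 154 | 1 = 155

155


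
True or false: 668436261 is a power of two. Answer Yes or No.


0b100111110101111000011100100101. Multiple bits set => No

No


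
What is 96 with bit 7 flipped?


96 ^ (1 << 7) = 96 ^ 128 = 224

224


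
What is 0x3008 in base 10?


3008 hex = 12296 decimal

12296


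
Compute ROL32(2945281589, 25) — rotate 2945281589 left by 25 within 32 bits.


Rotate 0b10101111100011010110111000110101 left by 25 (32-bit) = 0b1101011010111110001101011011100 = 1801394908

1801394908


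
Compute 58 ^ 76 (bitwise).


0b111010 ^ 0b1001100 = 0b1110110 = 118

118


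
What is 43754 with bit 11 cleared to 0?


43754 & ~(1 << 11) = 41706

41706


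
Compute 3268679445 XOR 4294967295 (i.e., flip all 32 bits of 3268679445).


3268679445 ^ 4294967295 = 1026287850

1026287850


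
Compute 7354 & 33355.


0b1110010111010 & 0b1000001001001011 = 0b1010 = 10

10


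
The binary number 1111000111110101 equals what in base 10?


1111000111110101 in decimal = 61941

61941


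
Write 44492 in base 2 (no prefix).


44492 = 1010110111001100 in binary

1010110111001100


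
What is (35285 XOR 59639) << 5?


Step 1: 35285 ^ 59639 = 24866
Step 2: 24866 << 5 = 795712

795712


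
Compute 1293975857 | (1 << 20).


1293975857 | (1 << 20) = 1293975857 | 1048576 = 1295024433

1295024433


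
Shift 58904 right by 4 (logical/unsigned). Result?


0b1110011000011000 >> 4 = 0b111001100001 = 3681

3681


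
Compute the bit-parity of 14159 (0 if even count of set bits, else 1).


0b11011101001111 has 10 ones => parity 0

0


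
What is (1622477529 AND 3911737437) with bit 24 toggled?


Step 1: 1622477529 & 3911737437 = 1612709977
Step 2: 1612709977 ^ (1 << 24) = 1612709977 ^ 16777216 = 1629487193

1629487193


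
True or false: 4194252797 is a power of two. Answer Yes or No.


0b11111001111111110011011111111101. Multiple bits set => No

No


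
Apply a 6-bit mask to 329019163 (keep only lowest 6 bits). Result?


329019163 & 63 = 27

27


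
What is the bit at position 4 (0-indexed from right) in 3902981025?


0b11101000101000101100001110100001, position 4 = 0

0


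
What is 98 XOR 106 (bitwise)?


0b1100010 ^ 0b1101010 = 0b1000 = 8

8


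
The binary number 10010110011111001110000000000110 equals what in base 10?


10010110011111001110000000000110 in decimal = 2524766214

2524766214


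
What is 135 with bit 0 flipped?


135 ^ (1 << 0) = 135 ^ 1 = 134

134


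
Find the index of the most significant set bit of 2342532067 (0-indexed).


0b10001011101000000011001111100011. Highest set bit at position 31

31


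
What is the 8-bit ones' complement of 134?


134 ^ 255 = 121

121


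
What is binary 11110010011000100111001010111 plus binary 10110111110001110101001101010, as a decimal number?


11110010011000100111001010111 + 10110111110001110101001101010 = 110101010001010011100011000001 = 893728961

893728961


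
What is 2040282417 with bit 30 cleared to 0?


2040282417 & ~(1 << 30) = 966540593

966540593


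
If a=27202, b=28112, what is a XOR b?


27202 ^ 28112 = 1938

1938


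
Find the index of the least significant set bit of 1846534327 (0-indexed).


0b1101110000011111110000010110111. Lowest set bit at position 0

0


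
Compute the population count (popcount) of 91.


0b1011011 has 5 set bits

5


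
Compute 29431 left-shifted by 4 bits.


0b111001011110111 << 4 = 0b1110010111101110000 = 470896

470896


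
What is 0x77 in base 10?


77 hex = 119 decimal

119


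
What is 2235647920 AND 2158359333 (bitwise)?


0b10000101010000010100011110110000 & 0b10000000101001011111001100100101 = 0b10000000000000010100001100100000 = 2147566368

2147566368


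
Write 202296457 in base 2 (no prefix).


202296457 = 1100000011101100110010001001 in binary

1100000011101100110010001001


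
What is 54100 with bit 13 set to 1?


54100 | (1 << 13) = 54100 | 8192 = 62292

62292


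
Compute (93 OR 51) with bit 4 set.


Step 1: 93 | 51 = 127
Step 2: 127 | (1 << 4) = 127 | 16 = 127

127


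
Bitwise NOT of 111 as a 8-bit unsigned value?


~0b1101111 = 0b10010000 = 144 (8-bit unsigned)

144


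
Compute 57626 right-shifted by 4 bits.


0b1110000100011010 >> 4 = 0b111000010001 = 3601

3601


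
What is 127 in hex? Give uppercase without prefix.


127 = 7F hex

7F


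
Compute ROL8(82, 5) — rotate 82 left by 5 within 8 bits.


Rotate 0b1010010 left by 5 (8-bit) = 0b1001010 = 74

74


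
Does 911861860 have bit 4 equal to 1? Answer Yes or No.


0b110110010110011110100001100100, bit 4 = 0. No

No


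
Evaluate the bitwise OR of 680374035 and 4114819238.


0b101000100011011010111100010011 | 0b11110101010000110010100010100110 = 0b11111101110011111010111110110111 = 4258246583

4258246583


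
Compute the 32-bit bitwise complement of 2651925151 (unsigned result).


~0b10011110000100010010101010011111 = 0b1100001111011101101010101100000 = 1643042144 (32-bit unsigned)

1643042144


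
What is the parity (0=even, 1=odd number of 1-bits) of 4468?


0b1000101110100 has 6 ones => parity 0

0


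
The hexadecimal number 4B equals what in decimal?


4B hex = 75 decimal

75


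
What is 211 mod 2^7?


211 & 127 = 83

83


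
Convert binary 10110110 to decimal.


10110110 in decimal = 182

182


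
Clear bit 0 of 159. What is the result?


159 & ~(1 << 0) = 158

158


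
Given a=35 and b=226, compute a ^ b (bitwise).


35 ^ 226 = 193

193


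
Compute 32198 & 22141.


0b111110111000110 & 0b101011001111101 = 0b101010001000100 = 21572

21572


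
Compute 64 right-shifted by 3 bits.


0b1000000 >> 3 = 0b1000 = 8

8


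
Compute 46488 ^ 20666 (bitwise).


0b1011010110011000 ^ 0b101000010111010 = 0b1110010100100010 = 58658

58658


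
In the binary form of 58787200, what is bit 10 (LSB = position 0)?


0b11100000010000010110000000, position 10 = 1

1


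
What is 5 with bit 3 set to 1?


5 | (1 << 3) = 5 | 8 = 13

13


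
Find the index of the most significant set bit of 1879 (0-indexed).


0b11101010111. Highest set bit at position 10

10


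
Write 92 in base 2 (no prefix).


92 = 1011100 in binary

1011100


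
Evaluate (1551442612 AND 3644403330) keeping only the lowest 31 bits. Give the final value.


Step 1: 1551442612 & 3644403330 = 1480139392
Step 2: 1480139392 & 2147483647 = 1480139392

1480139392


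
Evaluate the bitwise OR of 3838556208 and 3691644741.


0b11100100110010111011100000110000 | 0b11011100000010100000011101000101 = 0b11111100110010111011111101110101 = 4241211253

4241211253


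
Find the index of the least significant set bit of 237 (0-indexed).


0b11101101. Lowest set bit at position 0

0


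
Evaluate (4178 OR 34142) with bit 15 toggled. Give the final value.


Step 1: 4178 | 34142 = 38238
Step 2: 38238 ^ (1 << 15) = 38238 ^ 32768 = 5470

5470


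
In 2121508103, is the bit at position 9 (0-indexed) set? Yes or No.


0b1111110011100111010010100000111, bit 9 = 0. No

No


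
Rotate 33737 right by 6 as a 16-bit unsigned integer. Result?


Rotate 0b1000001111001001 right by 6 (16-bit) = 0b10011000001111 = 9743

9743


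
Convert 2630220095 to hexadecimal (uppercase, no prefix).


2630220095 = 9CC5F93F hex

9CC5F93F


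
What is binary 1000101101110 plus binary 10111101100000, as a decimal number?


1000101101110 + 10111101100000 = 100000011001110 = 16590

16590


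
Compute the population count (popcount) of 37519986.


0b10001111001000001001110010 has 11 set bits

11


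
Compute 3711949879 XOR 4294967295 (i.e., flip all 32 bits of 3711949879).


3711949879 ^ 4294967295 = 583017416

583017416


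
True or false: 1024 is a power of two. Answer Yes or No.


0b10000000000. Only one bit set => Yes

Yes


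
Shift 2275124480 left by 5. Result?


0b10000111100110111010010100000000 << 5 = 0b1000011110011011101001010000000000000 = 72803983360

72803983360


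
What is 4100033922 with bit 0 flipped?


4100033922 ^ (1 << 0) = 4100033922 ^ 1 = 4100033923

4100033923


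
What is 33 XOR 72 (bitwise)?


0b100001 ^ 0b1001000 = 0b1101001 = 105

105


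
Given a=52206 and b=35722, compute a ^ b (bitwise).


52206 ^ 35722 = 16484

16484


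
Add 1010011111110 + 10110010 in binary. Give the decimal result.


1010011111110 + 10110010 = 1010110110000 = 5552

5552


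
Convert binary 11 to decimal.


11 in decimal = 3

3


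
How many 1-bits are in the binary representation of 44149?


0b1010110001110101 has 9 set bits

9


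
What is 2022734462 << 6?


0b1111000100100000111101001111110 << 6 = 0b1111000100100000111101001111110000000 = 129455005568

129455005568


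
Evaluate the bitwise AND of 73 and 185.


0b1001001 & 0b10111001 = 0b1001 = 9

9


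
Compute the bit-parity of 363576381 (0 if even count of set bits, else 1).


0b10101101010111011110000111101 has 18 ones => parity 0

0


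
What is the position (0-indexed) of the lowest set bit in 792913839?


0b101111010000101110011110101111. Lowest set bit at position 0

0


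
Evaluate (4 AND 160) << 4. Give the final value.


Step 1: 4 & 160 = 0
Step 2: 0 << 4 = 0

0


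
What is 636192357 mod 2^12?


636192357 & 4095 = 1637

1637


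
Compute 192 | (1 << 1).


192 | (1 << 1) = 192 | 2 = 194

194


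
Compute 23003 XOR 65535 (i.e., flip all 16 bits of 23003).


23003 ^ 65535 = 42532

42532


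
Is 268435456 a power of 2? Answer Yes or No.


0b10000000000000000000000000000. Only one bit set => Yes

Yes


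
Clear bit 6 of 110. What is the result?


110 & ~(1 << 6) = 46

46


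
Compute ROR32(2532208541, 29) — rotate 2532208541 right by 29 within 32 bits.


Rotate 0b10010110111011100110111110011101 right by 29 (32-bit) = 0b10110111011100110111110011101100 = 3077799148

3077799148


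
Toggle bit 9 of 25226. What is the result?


25226 ^ (1 << 9) = 25226 ^ 512 = 24714

24714


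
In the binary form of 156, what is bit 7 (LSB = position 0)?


0b10011100, position 7 = 1

1


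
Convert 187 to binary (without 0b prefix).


187 = 10111011 in binary

10111011


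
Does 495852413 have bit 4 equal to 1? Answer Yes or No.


0b11101100011100001101101111101, bit 4 = 1. Yes

Yes


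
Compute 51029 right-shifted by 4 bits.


0b1100011101010101 >> 4 = 0b110001110101 = 3189

3189


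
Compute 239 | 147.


0b11101111 | 0b10010011 = 0b11111111 = 255

255


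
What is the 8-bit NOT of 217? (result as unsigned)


~0b11011001 = 0b100110 = 38 (8-bit unsigned)

38


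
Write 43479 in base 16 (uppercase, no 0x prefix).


43479 = A9D7 hex

A9D7


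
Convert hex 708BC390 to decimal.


708BC390 hex = 1888207760 decimal

1888207760


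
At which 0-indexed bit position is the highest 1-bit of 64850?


0b1111110101010010. Highest set bit at position 15

15


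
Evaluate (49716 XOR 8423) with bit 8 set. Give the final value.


Step 1: 49716 ^ 8423 = 58067
Step 2: 58067 | (1 << 8) = 58067 | 256 = 58323

58323


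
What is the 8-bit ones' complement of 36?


36 ^ 255 = 219

219


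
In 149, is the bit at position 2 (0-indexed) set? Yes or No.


0b10010101, bit 2 = 1. Yes

Yes


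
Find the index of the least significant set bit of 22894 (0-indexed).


0b101100101101110. Lowest set bit at position 1

1


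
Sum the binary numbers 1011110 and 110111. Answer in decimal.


1011110 + 110111 = 10010101 = 149

149


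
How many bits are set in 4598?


0b1000111110110 has 8 set bits

8


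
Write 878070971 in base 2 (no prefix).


878070971 = 110100010101100100110010111011 in binary

110100010101100100110010111011


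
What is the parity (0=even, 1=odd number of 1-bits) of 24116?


0b101111000110100 has 8 ones => parity 0

0


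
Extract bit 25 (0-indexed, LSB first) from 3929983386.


0b11101010001111101100100110011010, position 25 = 1

1


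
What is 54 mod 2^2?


54 & 3 = 2

2


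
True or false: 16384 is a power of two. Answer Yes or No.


0b100000000000000. Only one bit set => Yes

Yes


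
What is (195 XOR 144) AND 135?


Step 1: 195 ^ 144 = 83
Step 2: 83 & 135 = 3

3


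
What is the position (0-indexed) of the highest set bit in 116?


0b1110100. Highest set bit at position 6

6


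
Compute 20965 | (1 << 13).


20965 | (1 << 13) = 20965 | 8192 = 29157

29157


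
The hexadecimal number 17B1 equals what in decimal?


17B1 hex = 6065 decimal

6065


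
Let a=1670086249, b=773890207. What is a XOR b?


1670086249 ^ 773890207 = 1303109366

1303109366


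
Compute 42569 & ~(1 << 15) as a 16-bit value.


42569 & ~(1 << 15) = 9801

9801


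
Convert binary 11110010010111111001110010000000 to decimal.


11110010010111111001110010000000 in decimal = 4066352256

4066352256


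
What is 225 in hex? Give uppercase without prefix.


225 = E1 hex

E1


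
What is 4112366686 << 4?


0b11110101000111011011110001011110 << 4 = 0b111101010001110110111100010111100000 = 65797866976

65797866976


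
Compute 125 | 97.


0b1111101 | 0b1100001 = 0b1111101 = 125

125


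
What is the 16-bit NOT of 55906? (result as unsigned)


~0b1101101001100010 = 0b10010110011101 = 9629 (16-bit unsigned)

9629


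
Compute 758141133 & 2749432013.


0b101101001100000101000011001101 & 0b10100011111000010000000011001101 = 0b100001001000000000000011001101 = 555745485

555745485


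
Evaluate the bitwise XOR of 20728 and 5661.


0b101000011111000 ^ 0b1011000011101 = 0b100011011100101 = 18149

18149


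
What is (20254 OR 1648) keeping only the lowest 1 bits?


Step 1: 20254 | 1648 = 20350
Step 2: 20350 & 1 = 0

0


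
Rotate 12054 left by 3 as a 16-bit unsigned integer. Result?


Rotate 0b10111100010110 left by 3 (16-bit) = 0b111100010110001 = 30897

30897


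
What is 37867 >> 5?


0b1001001111101011 >> 5 = 0b10010011111 = 1183

1183


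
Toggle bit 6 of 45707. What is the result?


45707 ^ (1 << 6) = 45707 ^ 64 = 45771

45771


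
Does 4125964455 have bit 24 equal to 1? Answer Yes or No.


0b11110101111011010011100010100111, bit 24 = 1. Yes

Yes


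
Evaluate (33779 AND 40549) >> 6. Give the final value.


Step 1: 33779 & 40549 = 33377
Step 2: 33377 >> 6 = 521

521


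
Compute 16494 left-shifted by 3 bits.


0b100000001101110 << 3 = 0b100000001101110000 = 131952

131952


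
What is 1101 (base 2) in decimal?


1101 in decimal = 13

13


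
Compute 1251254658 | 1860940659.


0b1001010100101001010000110000010 | 0b1101110111010111011001101110011 = 0b1101110111111111011001111110011 = 1862251507

1862251507


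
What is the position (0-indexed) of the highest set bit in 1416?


0b10110001000. Highest set bit at position 10

10


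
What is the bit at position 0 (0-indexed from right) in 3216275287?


0b10111111101101000111011101010111, position 0 = 1

1


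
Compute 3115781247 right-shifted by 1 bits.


0b10111001101101110000110001111111 >> 1 = 0b1011100110110111000011000111111 = 1557890623

1557890623


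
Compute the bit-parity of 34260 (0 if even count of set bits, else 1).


0b1000010111010100 has 7 ones => parity 1

1


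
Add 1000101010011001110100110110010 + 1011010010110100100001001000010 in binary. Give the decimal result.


1000101010011001110100110110010 + 1011010010110100100001001000010 = 10011111101001110010101111110100 = 2678533108

2678533108


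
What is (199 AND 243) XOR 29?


Step 1: 199 & 243 = 195
Step 2: 195 ^ 29 = 222

222


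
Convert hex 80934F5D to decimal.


80934F5D hex = 2157137757 decimal

2157137757


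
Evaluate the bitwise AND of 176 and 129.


0b10110000 & 0b10000001 = 0b10000000 = 128

128


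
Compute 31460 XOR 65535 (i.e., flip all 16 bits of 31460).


31460 ^ 65535 = 34075

34075


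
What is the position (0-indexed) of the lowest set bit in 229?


0b11100101. Lowest set bit at position 0

0


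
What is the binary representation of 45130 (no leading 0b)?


45130 = 1011000001001010 in binary

1011000001001010


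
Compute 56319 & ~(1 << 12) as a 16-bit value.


56319 & ~(1 << 12) = 52223

52223


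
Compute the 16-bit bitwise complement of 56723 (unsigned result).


~0b1101110110010011 = 0b10001001101100 = 8812 (16-bit unsigned)

8812


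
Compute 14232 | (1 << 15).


14232 | (1 << 15) = 14232 | 32768 = 47000

47000


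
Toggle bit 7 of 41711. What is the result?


41711 ^ (1 << 7) = 41711 ^ 128 = 41583

41583


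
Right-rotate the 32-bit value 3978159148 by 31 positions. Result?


Rotate 0b11101101000111011110010000101100 right by 31 (32-bit) = 0b11011010001110111100100001011001 = 3661351001

3661351001


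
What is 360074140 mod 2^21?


360074140 & 2097151 = 1461148

1461148


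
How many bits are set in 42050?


0b1010010001000010 has 5 set bits

5


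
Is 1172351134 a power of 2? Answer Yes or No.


0b1000101111000001010100010011110. Multiple bits set => No

No


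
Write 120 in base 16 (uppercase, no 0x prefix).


120 = 78 hex

78


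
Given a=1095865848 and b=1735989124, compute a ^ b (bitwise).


1095865848 ^ 1735989124 = 640189052

640189052


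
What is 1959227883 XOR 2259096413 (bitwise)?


0b1110100110001110111000111101011 ^ 0b10000110101001110001001101011101 = 0b11110010011000000110001010110110 = 4066402998

4066402998


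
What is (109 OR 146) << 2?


Step 1: 109 | 146 = 255
Step 2: 255 << 2 = 1020

1020


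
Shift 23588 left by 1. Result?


0b101110000100100 << 1 = 0b1011100001001000 = 47176

47176


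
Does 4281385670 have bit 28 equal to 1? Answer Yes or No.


0b11111111001100001100001011000110, bit 28 = 1. Yes

Yes


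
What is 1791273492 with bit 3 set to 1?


1791273492 | (1 << 3) = 1791273492 | 8 = 1791273500

1791273500


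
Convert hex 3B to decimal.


3B hex = 59 decimal

59


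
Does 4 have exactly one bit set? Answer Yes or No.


0b100. Only one bit set => Yes

Yes


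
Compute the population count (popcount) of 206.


0b11001110 has 5 set bits

5


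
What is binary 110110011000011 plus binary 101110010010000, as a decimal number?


110110011000011 + 101110010010000 = 1100100101010011 = 51539

51539


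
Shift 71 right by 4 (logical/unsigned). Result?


0b1000111 >> 4 = 0b100 = 4

4


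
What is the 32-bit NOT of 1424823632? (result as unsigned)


~0b1010100111011010001010101010000 = 0b10101011000100101110101010101111 = 2870143663 (32-bit unsigned)

2870143663


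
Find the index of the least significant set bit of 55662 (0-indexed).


0b1101100101101110. Lowest set bit at position 1

1


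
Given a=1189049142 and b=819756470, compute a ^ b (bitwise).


1189049142 ^ 819756470 = 1979911808

1979911808


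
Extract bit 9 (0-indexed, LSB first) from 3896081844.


0b11101000001110010111110110110100, position 9 = 0

0


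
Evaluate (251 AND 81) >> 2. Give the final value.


Step 1: 251 & 81 = 81
Step 2: 81 >> 2 = 20

20


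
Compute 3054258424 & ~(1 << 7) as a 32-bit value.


3054258424 & ~(1 << 7) = 3054258296

3054258296


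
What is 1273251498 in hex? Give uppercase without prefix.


1273251498 = 4BE446AA hex

4BE446AA


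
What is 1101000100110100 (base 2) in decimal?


1101000100110100 in decimal = 53556

53556


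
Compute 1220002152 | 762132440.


0b1001000101101111100000101101000 | 0b101101011011010011011111011000 = 0b1101101111111111111011111111000 = 1845491704

1845491704


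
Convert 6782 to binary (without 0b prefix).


6782 = 1101001111110 in binary

1101001111110


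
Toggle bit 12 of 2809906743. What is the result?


2809906743 ^ (1 << 12) = 2809906743 ^ 4096 = 2809910839

2809910839


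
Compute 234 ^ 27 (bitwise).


0b11101010 ^ 0b11011 = 0b11110001 = 241

241


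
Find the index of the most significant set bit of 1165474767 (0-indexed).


0b1000101011101111011101111001111. Highest set bit at position 30

30


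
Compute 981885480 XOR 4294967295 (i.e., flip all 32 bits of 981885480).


981885480 ^ 4294967295 = 3313081815

3313081815


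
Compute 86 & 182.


0b1010110 & 0b10110110 = 0b10110 = 22

22


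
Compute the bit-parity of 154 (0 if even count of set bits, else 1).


0b10011010 has 4 ones => parity 0

0


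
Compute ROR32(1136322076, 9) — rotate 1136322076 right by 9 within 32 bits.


Rotate 0b1000011101110101110011000011100 right by 9 (32-bit) = 0b1110001000011101110101110011 = 237100403

237100403


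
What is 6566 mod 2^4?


6566 & 15 = 6

6


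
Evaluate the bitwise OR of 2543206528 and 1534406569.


0b10010111100101100100000010000000 | 0b1011011011101010010111110101001 = 0b11011111111101110110111110101001 = 3757535145

3757535145


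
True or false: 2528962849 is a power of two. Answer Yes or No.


0b10010110101111001110100100100001. Multiple bits set => No

No


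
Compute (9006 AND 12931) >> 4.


Step 1: 9006 & 12931 = 8706
Step 2: 8706 >> 4 = 544

544


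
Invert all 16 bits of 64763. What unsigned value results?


64763 ^ 65535 = 772

772


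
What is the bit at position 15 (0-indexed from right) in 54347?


0b1101010001001011, position 15 = 1

1


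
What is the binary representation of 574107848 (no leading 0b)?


574107848 = 100010001110000011000011001000 in binary

100010001110000011000011001000


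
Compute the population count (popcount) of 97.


0b1100001 has 3 set bits

3


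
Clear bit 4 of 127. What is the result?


127 & ~(1 << 4) = 111

111


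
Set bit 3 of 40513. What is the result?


40513 | (1 << 3) = 40513 | 8 = 40521

40521


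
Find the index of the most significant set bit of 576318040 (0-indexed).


0b100010010110011110101001011000. Highest set bit at position 29

29


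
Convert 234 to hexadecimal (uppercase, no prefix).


234 = EA hex

EA


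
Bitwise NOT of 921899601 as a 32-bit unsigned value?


~0b110110111100110001001001010001 = 0b11001001000011001110110110101110 = 3373067694 (32-bit unsigned)

3373067694


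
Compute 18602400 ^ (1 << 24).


18602400 ^ (1 << 24) = 18602400 ^ 16777216 = 1825184

1825184


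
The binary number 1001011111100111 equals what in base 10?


1001011111100111 in decimal = 38887

38887


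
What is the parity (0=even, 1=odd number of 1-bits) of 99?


0b1100011 has 4 ones => parity 0

0


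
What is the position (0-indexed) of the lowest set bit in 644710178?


0b100110011011010111111100100010. Lowest set bit at position 1

1


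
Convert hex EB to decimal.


EB hex = 235 decimal

235


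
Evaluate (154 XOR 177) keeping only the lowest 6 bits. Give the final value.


Step 1: 154 ^ 177 = 43
Step 2: 43 & 63 = 43

43


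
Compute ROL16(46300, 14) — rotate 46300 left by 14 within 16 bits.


Rotate 0b1011010011011100 left by 14 (16-bit) = 0b10110100110111 = 11575

11575


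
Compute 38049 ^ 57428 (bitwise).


0b1001010010100001 ^ 0b1110000001010100 = 0b111010011110101 = 29941

29941


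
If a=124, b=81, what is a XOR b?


124 ^ 81 = 45

45


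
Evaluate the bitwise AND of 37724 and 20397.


0b1001001101011100 & 0b100111110101101 = 0b1100001100 = 780

780


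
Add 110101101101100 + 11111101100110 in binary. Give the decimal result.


110101101101100 + 11111101100110 = 1010101011010010 = 43730

43730


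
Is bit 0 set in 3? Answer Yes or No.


0b11, bit 0 = 1. Yes

Yes


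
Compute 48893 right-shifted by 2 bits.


0b1011111011111101 >> 2 = 0b10111110111111 = 12223

12223


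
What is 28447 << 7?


0b110111100011111 << 7 = 0b1101111000111110000000 = 3641216

3641216


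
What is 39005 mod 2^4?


39005 & 15 = 13

13


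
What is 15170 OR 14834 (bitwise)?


0b11101101000010 | 0b11100111110010 = 0b11101111110010 = 15346

15346


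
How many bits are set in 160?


0b10100000 has 2 set bits

2


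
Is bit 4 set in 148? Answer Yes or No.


0b10010100, bit 4 = 1. Yes

Yes


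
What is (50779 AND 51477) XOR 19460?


Step 1: 50779 & 51477 = 49169
Step 2: 49169 ^ 19460 = 35861

35861


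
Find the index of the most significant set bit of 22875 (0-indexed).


0b101100101011011. Highest set bit at position 14

14


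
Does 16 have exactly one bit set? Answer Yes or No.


0b10000. Only one bit set => Yes

Yes


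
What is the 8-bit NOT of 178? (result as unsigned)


~0b10110010 = 0b1001101 = 77 (8-bit unsigned)

77


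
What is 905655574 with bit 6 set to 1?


905655574 | (1 << 6) = 905655574 | 64 = 905655638

905655638


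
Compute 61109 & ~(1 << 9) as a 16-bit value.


61109 & ~(1 << 9) = 60597

60597


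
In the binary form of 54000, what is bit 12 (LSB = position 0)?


0b1101001011110000, position 12 = 1

1


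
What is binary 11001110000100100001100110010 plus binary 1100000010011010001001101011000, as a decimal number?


11001110000100100001100110010 + 1100000010011010001001101011000 = 1111010000011110101011010001010 = 2047825546

2047825546


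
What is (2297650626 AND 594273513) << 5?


Step 1: 2297650626 & 594273513 = 6505664
Step 2: 6505664 << 5 = 208181248

208181248


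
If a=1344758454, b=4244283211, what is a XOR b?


1344758454 ^ 4244283211 = 2900229629

2900229629


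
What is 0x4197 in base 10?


4197 hex = 16791 decimal

16791


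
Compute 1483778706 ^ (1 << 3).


1483778706 ^ (1 << 3) = 1483778706 ^ 8 = 1483778714

1483778714


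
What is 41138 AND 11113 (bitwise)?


0b1010000010110010 & 0b10101101101001 = 0b10000000100000 = 8224

8224


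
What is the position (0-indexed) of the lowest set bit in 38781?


0b1001011101111101. Lowest set bit at position 0

0


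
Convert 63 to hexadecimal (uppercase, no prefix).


63 = 3F hex

3F


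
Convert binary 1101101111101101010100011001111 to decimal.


1101101111101101010100011001111 in decimal = 1844881615

1844881615


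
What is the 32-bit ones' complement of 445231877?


445231877 ^ 4294967295 = 3849735418

3849735418


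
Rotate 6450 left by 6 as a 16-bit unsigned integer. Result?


Rotate 0b1100100110010 left by 6 (16-bit) = 0b100110010000110 = 19590

19590


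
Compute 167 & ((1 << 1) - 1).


167 & 1 = 1

1


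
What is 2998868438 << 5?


0b10110010101111110001100111010110 << 5 = 0b1011001010111111000110011101011000000 = 95963790016

95963790016


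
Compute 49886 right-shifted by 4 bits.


0b1100001011011110 >> 4 = 0b110000101101 = 3117

3117


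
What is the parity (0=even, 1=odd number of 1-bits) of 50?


0b110010 has 3 ones => parity 1

1


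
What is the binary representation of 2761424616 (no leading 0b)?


2761424616 = 10100100100101111111111011101000 in binary

10100100100101111111111011101000


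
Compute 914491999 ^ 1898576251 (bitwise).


0b110110100000100000101001011111 ^ 0b1110001001010011111100101111011 = 0b1000111101010111111001100100100 = 1202451236

1202451236


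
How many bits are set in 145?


0b10010001 has 3 set bits

3


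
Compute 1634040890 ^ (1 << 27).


1634040890 ^ (1 << 27) = 1634040890 ^ 134217728 = 1768258618

1768258618


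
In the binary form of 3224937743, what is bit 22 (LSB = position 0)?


0b11000000001110001010010100001111, position 22 = 0

0


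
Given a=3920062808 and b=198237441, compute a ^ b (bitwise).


3920062808 ^ 198237441 = 3799495769

3799495769


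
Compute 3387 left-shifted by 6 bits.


0b110100111011 << 6 = 0b110100111011000000 = 216768

216768


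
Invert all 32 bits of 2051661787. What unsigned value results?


2051661787 ^ 4294967295 = 2243305508

2243305508


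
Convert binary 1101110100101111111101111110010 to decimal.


1101110100101111111101111110010 in decimal = 1855454194

1855454194


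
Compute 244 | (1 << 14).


244 | (1 << 14) = 244 | 16384 = 16628

16628


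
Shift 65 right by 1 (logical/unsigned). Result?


0b1000001 >> 1 = 0b100000 = 32

32


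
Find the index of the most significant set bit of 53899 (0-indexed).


0b1101001010001011. Highest set bit at position 15

15


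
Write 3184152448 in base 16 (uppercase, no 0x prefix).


3184152448 = BDCA4F80 hex

BDCA4F80


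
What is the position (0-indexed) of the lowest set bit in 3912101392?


0b11101001001011011110111000010000. Lowest set bit at position 4

4


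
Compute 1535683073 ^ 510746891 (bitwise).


0b1011011100010001010101000000001 ^ 0b11110011100010110000100001011 = 0b1000101111110011100101100001010 = 1173998346

1173998346


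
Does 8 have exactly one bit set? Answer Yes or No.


0b1000. Only one bit set => Yes

Yes


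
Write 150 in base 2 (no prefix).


150 = 10010110 in binary

10010110


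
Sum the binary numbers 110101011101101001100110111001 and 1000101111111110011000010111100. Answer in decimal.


110101011101101001100110111001 + 1000101111111110011000010111100 = 1111011011101011100101001110101 = 2071317109

2071317109


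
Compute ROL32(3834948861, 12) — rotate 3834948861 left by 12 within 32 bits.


Rotate 0b11100100100101001010110011111101 left by 12 (32-bit) = 0b1001010110011111101111001001001 = 1255136841

1255136841


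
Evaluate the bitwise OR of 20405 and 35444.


0b100111110110101 | 0b1000101001110100 = 0b1100111111110101 = 53237

53237


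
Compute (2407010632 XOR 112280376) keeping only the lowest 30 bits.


Step 1: 2407010632 ^ 112280376 = 2311672432
Step 2: 2311672432 & 1073741823 = 164188784

164188784


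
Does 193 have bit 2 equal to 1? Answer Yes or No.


0b11000001, bit 2 = 0. No

No


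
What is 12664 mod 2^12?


12664 & 4095 = 376

376


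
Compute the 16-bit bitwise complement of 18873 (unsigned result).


~0b100100110111001 = 0b1011011001000110 = 46662 (16-bit unsigned)

46662


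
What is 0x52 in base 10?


52 hex = 82 decimal

82


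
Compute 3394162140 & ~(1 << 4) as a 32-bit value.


3394162140 & ~(1 << 4) = 3394162124

3394162124


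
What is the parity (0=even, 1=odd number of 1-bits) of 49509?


0b1100000101100101 has 7 ones => parity 1

1


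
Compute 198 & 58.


0b11000110 & 0b111010 = 0b10 = 2

2


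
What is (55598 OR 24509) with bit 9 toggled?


Step 1: 55598 | 24509 = 57279
Step 2: 57279 ^ (1 << 9) = 57279 ^ 512 = 56767

56767


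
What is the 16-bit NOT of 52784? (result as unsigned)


~0b1100111000110000 = 0b11000111001111 = 12751 (16-bit unsigned)

12751


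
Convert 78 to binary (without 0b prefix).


78 = 1001110 in binary

1001110


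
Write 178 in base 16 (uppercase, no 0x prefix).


178 = B2 hex

B2


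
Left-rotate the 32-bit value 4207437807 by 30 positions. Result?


Rotate 0b11111010110010000110011111101111 left by 30 (32-bit) = 0b11111110101100100001100111111011 = 4273084923

4273084923


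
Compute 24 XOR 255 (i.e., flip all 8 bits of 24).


24 ^ 255 = 231

231


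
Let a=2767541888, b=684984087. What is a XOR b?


2767541888 ^ 684984087 = 2350993815

2350993815


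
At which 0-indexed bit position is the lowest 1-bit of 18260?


0b100011101010100. Lowest set bit at position 2

2


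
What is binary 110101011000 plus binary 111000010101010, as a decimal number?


110101011000 + 111000010101010 = 111111000000010 = 32258

32258


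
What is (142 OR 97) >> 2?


Step 1: 142 | 97 = 239
Step 2: 239 >> 2 = 59

59
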